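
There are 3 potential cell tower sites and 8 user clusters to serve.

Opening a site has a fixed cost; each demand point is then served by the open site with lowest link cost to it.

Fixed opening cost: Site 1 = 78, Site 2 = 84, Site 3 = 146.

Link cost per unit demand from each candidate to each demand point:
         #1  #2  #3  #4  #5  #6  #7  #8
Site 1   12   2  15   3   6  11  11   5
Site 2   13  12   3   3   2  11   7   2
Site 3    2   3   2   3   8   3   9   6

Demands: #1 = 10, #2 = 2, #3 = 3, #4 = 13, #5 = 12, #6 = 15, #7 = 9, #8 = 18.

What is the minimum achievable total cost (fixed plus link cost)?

469

Open {Site 2, Site 3}: assign each demand point to its cheapest open site.
  #1→Site 3 10×2=20, #2→Site 3 2×3=6, #3→Site 3 3×2=6, #4→Site 2 13×3=39, #5→Site 2 12×2=24, #6→Site 3 15×3=45, #7→Site 2 9×7=63, #8→Site 2 18×2=36
  link cost 239, fixed 230 → total 469.
Compare {Site 1, Site 2, Site 3}: link cost 237 + fixed 308 = 545.
Compare {Site 3}: link cost 401 + fixed 146 = 547.
Compare {Site 2}: link cost 490 + fixed 84 = 574.
All other subsets cost ≥ 545. Minimum total cost: 469.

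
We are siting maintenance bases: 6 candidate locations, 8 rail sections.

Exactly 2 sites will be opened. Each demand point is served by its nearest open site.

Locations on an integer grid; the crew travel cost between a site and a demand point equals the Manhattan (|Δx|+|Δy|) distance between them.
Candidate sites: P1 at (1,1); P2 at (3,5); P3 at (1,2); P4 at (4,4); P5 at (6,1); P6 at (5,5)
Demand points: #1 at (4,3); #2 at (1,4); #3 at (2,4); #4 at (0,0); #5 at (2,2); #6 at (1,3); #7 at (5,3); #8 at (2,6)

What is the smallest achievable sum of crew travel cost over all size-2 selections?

Open {P3, P4}.
  #1→P4 1, #2→P3 2, #3→P4 2, #4→P3 3, #5→P3 1, #6→P3 1, #7→P4 2, #8→P4 4  ⇒ total 16.
Compare {P1, P4}: total 18.
Compare {P2, P3}: total 18.
No size-2 selection does better; minimum is 16.

16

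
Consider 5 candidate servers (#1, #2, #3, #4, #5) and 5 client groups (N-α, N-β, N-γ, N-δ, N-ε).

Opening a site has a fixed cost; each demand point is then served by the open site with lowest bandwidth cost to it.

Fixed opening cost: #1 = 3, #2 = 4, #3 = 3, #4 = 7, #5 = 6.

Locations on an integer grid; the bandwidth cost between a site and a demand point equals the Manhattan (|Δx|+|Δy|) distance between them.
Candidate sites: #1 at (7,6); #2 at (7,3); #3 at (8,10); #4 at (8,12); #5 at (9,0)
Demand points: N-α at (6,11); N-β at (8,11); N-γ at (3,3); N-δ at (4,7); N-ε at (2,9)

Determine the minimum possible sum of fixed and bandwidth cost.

28

Open {#1, #3}: assign each demand point to its cheapest open site.
  N-α→#3 3, N-β→#3 1, N-γ→#1 7, N-δ→#1 4, N-ε→#3 7
  bandwidth cost 22, fixed 6 → total 28.
Compare {#2, #3}: bandwidth cost 22 + fixed 7 = 29.
Compare {#1, #2, #3}: bandwidth cost 19 + fixed 10 = 29.
Compare {#3}: bandwidth cost 30 + fixed 3 = 33.
All other subsets cost ≥ 29. Minimum total cost: 28.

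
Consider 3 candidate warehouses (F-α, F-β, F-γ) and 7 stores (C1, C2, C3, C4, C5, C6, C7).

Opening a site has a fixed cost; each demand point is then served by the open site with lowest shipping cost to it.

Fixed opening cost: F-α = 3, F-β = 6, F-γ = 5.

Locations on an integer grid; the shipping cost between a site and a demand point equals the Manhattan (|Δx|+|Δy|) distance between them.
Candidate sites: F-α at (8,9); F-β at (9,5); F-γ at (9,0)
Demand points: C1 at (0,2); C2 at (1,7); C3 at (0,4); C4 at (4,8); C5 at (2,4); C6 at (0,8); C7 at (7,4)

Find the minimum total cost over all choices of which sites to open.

Open {F-α, F-β}: assign each demand point to its cheapest open site.
  C1→F-β 12, C2→F-α 9, C3→F-β 10, C4→F-α 5, C5→F-β 8, C6→F-α 9, C7→F-β 3
  shipping cost 56, fixed 9 → total 65.
Compare {F-β}: shipping cost 63 + fixed 6 = 69.
Compare {F-α, F-β, F-γ}: shipping cost 55 + fixed 14 = 69.
Compare {F-α}: shipping cost 68 + fixed 3 = 71.
All other subsets cost ≥ 69. Minimum total cost: 65.

65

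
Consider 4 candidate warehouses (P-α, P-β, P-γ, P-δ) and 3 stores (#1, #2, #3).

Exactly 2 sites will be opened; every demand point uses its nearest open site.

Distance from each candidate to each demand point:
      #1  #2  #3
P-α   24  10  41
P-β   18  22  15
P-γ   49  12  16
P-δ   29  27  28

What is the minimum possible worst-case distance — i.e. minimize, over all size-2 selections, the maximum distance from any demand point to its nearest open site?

18

Open {P-α, P-β}.
  Farthest demand point is #1 at distance 18 (to P-β); all others are ≤ 18.
With {P-β, P-γ} the worst case is 18.
With {P-β, P-δ} the worst case is 22.
No size-2 selection achieves below 18.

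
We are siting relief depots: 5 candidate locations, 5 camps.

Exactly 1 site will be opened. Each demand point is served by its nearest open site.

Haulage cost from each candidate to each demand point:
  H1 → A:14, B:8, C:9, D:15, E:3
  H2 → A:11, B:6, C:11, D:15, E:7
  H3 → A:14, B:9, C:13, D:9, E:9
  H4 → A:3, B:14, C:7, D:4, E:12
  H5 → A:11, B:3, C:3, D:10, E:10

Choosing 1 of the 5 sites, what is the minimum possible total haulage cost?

Open {H5}.
  A→H5 11, B→H5 3, C→H5 3, D→H5 10, E→H5 10  ⇒ total 37.
Compare {H4}: total 40.
Compare {H1}: total 49.
No size-1 selection does better; minimum is 37.

37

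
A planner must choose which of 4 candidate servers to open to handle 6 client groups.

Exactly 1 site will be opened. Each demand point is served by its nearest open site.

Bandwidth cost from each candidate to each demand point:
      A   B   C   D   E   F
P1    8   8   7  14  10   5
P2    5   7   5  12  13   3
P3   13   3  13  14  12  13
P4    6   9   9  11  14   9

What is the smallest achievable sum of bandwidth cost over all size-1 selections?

Open {P2}.
  A→P2 5, B→P2 7, C→P2 5, D→P2 12, E→P2 13, F→P2 3  ⇒ total 45.
Compare {P1}: total 52.
Compare {P4}: total 58.
No size-1 selection does better; minimum is 45.

45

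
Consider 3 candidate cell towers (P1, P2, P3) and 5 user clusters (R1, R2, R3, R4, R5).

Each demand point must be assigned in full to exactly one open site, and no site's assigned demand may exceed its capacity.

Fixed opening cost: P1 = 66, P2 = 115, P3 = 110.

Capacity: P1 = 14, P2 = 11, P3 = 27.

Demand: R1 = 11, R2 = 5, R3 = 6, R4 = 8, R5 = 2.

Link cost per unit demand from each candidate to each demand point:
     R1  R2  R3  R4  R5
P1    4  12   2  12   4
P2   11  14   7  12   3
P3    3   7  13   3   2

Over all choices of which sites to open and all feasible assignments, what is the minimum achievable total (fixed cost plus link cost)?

284

Open {P1, P3}; cheapest assignment that respects the capacities:
  P1 (cap 14, load 6): R3 — cost 6×2 = 12
  P3 (cap 27, load 26): R1, R2, R4, R5 — cost 11×3 + 5×7 + 8×3 + 2×2 = 96
  Shipping 108, fixed 176 → total 284.
  Any other capacity-feasible assignment to {P1, P3} ships for at least 108.
Compare {P2, P3}: its best feasible assignment gives total 363.
Compare {P1, P2, P3}: its best feasible assignment gives total 399.
Every other set of open sites that can feasibly serve all demand totals ≥ 363 even under its best assignment. Minimum: 284.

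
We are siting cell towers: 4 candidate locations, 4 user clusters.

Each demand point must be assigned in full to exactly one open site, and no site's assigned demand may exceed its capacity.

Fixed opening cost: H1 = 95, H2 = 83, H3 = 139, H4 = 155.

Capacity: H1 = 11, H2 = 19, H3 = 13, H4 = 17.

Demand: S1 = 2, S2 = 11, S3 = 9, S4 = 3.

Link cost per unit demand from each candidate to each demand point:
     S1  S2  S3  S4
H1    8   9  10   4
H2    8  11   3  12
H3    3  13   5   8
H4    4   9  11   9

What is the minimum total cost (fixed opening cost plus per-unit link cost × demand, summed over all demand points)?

356

Open {H1, H2}; cheapest assignment that respects the capacities:
  H1 (cap 11, load 11): S2 — cost 11×9 = 99
  H2 (cap 19, load 14): S1, S3, S4 — cost 2×8 + 9×3 + 3×12 = 79
  Shipping 178, fixed 178 → total 356.
  Any other capacity-feasible assignment to {H1, H2} ships for at least 178.
Compare {H2, H4}: its best feasible assignment gives total 399.
Compare {H2, H3}: its best feasible assignment gives total 428.
Every other set of open sites that can feasibly serve all demand totals ≥ 399 even under its best assignment. Minimum: 356.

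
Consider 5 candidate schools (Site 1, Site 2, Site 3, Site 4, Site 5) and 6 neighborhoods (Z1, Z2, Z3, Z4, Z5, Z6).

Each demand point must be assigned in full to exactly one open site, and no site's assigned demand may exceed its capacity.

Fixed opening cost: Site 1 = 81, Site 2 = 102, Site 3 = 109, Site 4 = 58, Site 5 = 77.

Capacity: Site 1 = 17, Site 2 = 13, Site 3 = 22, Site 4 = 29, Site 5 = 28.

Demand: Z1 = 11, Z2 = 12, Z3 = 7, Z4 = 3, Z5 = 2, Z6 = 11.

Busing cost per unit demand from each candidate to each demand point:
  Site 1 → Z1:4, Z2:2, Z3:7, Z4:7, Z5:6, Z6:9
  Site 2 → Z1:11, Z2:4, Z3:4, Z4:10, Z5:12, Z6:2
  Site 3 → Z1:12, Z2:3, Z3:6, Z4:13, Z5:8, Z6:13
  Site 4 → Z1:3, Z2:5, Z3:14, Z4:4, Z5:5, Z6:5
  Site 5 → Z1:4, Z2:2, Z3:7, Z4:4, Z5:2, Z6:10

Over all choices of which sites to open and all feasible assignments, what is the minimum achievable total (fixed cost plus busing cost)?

312

Open {Site 4, Site 5}; cheapest assignment that respects the capacities:
  Site 4 (cap 29, load 25): Z1, Z4, Z6 — cost 11×3 + 3×4 + 11×5 = 100
  Site 5 (cap 28, load 21): Z2, Z3, Z5 — cost 12×2 + 7×7 + 2×2 = 77
  Shipping 177, fixed 135 → total 312.
  Any other capacity-feasible assignment to {Site 4, Site 5} ships for at least 177.
Compare {Site 3, Site 4}: its best feasible assignment gives total 355.
Compare {Site 2, Site 4, Site 5}: its best feasible assignment gives total 381.
Every other set of open sites that can feasibly serve all demand totals ≥ 355 even under its best assignment. Minimum: 312.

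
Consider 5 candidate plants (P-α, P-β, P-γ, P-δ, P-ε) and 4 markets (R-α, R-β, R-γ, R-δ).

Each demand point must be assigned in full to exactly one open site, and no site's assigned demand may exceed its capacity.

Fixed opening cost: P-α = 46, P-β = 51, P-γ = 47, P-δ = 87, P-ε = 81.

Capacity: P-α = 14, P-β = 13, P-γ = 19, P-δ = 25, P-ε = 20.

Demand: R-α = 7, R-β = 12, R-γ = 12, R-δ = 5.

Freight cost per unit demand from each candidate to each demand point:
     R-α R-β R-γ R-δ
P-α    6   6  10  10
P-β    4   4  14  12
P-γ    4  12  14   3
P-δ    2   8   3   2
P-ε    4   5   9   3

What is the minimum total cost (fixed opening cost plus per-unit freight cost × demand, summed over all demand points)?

Open {P-β, P-δ}; cheapest assignment that respects the capacities:
  P-β (cap 13, load 12): R-β — cost 12×4 = 48
  P-δ (cap 25, load 24): R-α, R-γ, R-δ — cost 7×2 + 12×3 + 5×2 = 60
  Shipping 108, fixed 138 → total 246.
  Any other capacity-feasible assignment to {P-β, P-δ} ships for at least 108.
Compare {P-α, P-δ}: its best feasible assignment gives total 265.
Compare {P-δ, P-ε}: its best feasible assignment gives total 288.
Every other set of open sites that can feasibly serve all demand totals ≥ 265 even under its best assignment. Minimum: 246.

246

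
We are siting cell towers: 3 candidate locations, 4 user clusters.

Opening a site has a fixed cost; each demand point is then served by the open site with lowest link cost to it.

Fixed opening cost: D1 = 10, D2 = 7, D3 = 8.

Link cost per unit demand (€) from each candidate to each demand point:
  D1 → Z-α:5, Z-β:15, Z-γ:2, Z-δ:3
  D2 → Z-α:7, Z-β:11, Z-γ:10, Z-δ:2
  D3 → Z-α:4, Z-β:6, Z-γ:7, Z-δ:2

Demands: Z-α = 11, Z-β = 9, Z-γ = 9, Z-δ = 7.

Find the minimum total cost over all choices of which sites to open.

148

Open {D1, D3}: assign each demand point to its cheapest open site.
  Z-α→D3 11×4=44, Z-β→D3 9×6=54, Z-γ→D1 9×2=18, Z-δ→D3 7×2=14
  link cost 130, fixed 18 → total 148.
Compare {D1, D2, D3}: link cost 130 + fixed 25 = 155.
Compare {D3}: link cost 175 + fixed 8 = 183.
Compare {D2, D3}: link cost 175 + fixed 15 = 190.
All other subsets cost ≥ 155. Minimum total cost: 148.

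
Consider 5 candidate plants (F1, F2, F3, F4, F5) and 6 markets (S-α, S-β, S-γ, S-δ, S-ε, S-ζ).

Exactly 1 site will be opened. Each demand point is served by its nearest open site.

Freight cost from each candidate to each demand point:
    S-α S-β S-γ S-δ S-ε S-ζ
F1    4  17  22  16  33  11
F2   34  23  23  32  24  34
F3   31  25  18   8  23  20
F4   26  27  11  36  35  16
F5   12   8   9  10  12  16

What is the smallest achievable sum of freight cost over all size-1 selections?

Open {F5}.
  S-α→F5 12, S-β→F5 8, S-γ→F5 9, S-δ→F5 10, S-ε→F5 12, S-ζ→F5 16  ⇒ total 67.
Compare {F1}: total 103.
Compare {F3}: total 125.
No size-1 selection does better; minimum is 67.

67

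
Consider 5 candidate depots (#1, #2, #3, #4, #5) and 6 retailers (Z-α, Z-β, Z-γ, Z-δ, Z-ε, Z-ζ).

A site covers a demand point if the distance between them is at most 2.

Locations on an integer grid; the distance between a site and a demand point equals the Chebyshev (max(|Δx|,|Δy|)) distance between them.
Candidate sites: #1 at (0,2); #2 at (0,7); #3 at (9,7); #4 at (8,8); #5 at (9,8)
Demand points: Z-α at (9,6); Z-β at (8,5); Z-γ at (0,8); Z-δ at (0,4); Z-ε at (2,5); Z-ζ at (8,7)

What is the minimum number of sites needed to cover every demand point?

3

Coverage sets (demand points within 2 of each site):
  #1: {Z-δ}
  #2: {Z-γ, Z-ε}
  #3: {Z-α, Z-β, Z-ζ}
  #4: {Z-α, Z-ζ}
  #5: {Z-α, Z-ζ}
No 2 sites suffice: every size-2 union leaves at least one demand point uncovered.
But {#1, #2, #3} covers everything, so the minimum is 3.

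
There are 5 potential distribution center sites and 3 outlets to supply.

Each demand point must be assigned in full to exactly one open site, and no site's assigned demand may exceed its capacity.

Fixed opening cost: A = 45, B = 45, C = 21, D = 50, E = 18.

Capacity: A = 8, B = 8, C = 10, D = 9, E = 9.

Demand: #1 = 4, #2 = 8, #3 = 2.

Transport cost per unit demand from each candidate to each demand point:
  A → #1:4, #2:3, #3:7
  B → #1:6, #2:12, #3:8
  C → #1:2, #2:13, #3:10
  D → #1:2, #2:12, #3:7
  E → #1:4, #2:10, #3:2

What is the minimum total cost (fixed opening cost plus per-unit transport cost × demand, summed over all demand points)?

107

Open {A, E}; cheapest assignment that respects the capacities:
  A (cap 8, load 8): #2 — cost 8×3 = 24
  E (cap 9, load 6): #1, #3 — cost 4×4 + 2×2 = 20
  Shipping 44, fixed 63 → total 107.
  Any other capacity-feasible assignment to {A, E} ships for at least 44.
Compare {A, C}: its best feasible assignment gives total 118.
Compare {A, C, E}: its best feasible assignment gives total 120.
Every other set of open sites that can feasibly serve all demand totals ≥ 118 even under its best assignment. Minimum: 107.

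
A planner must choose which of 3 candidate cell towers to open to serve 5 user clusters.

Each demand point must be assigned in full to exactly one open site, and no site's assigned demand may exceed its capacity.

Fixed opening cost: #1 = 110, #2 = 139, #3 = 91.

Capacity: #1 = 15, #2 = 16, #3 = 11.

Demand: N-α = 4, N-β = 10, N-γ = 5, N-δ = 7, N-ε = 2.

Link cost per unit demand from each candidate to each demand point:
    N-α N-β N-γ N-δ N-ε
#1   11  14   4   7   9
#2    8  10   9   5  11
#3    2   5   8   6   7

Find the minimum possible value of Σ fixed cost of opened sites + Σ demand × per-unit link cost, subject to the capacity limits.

468

Open {#1, #2}; cheapest assignment that respects the capacities:
  #1 (cap 15, load 14): N-γ, N-δ, N-ε — cost 5×4 + 7×7 + 2×9 = 87
  #2 (cap 16, load 14): N-α, N-β — cost 4×8 + 10×10 = 132
  Shipping 219, fixed 249 → total 468.
  Any other capacity-feasible assignment to {#1, #2} ships for at least 219.
Compare {#1, #2, #3}: its best feasible assignment gives total 495.
Every other set of open sites that can feasibly serve all demand totals ≥ 495 even under its best assignment. Minimum: 468.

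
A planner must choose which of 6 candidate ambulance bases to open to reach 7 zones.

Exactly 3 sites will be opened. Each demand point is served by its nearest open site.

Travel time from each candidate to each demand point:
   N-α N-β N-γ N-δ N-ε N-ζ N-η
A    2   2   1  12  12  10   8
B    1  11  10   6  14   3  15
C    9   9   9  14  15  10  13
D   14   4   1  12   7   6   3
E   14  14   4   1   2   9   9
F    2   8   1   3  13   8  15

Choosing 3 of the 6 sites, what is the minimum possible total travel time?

15

Open {B, D, E}.
  N-α→B 1, N-β→D 4, N-γ→D 1, N-δ→E 1, N-ε→E 2, N-ζ→B 3, N-η→D 3  ⇒ total 15.
Compare {A, D, E}: total 17.
Compare {A, B, E}: total 18.
No size-3 selection does better; minimum is 15.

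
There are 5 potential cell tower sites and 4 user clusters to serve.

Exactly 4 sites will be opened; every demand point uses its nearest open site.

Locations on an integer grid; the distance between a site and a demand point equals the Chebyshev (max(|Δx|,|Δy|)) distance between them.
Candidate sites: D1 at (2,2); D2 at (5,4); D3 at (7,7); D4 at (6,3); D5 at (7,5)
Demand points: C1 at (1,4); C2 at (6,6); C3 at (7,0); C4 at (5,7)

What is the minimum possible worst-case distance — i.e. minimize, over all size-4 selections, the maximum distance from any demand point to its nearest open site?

3

Open {D1, D2, D3, D4}.
  Farthest demand point is C3 at distance 3 (to D4); all others are ≤ 3.
With {D1, D2, D4, D5} the worst case is 3.
With {D1, D3, D4, D5} the worst case is 3.
No size-4 selection achieves below 3.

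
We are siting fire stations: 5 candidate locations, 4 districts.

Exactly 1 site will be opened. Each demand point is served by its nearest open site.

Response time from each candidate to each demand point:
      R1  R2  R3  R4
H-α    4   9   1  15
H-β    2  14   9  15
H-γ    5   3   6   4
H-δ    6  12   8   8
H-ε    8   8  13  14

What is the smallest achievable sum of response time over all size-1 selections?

18

Open {H-γ}.
  R1→H-γ 5, R2→H-γ 3, R3→H-γ 6, R4→H-γ 4  ⇒ total 18.
Compare {H-α}: total 29.
Compare {H-δ}: total 34.
No size-1 selection does better; minimum is 18.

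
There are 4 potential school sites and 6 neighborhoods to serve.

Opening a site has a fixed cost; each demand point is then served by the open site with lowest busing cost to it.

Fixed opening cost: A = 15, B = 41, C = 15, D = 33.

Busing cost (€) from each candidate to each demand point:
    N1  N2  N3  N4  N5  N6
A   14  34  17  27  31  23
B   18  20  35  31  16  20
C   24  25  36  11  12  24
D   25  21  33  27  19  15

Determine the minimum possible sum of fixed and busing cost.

Open {A, C}: assign each demand point to its cheapest open site.
  N1→A 14, N2→C 25, N3→A 17, N4→C 11, N5→C 12, N6→A 23
  busing cost 102, fixed 30 → total 132.
Compare {C}: busing cost 132 + fixed 15 = 147.
Compare {A, C, D}: busing cost 90 + fixed 63 = 153.
Compare {A}: busing cost 146 + fixed 15 = 161.
All other subsets cost ≥ 147. Minimum total cost: 132.

132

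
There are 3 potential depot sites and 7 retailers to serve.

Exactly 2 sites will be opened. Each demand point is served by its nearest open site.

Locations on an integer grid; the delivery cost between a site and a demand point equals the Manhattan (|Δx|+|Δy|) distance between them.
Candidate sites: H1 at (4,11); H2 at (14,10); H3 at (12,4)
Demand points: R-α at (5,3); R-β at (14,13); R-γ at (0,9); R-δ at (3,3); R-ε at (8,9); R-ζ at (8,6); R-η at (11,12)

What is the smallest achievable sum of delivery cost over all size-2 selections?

47

Open {H1, H2}.
  R-α→H1 9, R-β→H2 3, R-γ→H1 6, R-δ→H1 9, R-ε→H1 6, R-ζ→H1 9, R-η→H2 5  ⇒ total 47.
Compare {H1, H3}: total 54.
Compare {H2, H3}: total 54.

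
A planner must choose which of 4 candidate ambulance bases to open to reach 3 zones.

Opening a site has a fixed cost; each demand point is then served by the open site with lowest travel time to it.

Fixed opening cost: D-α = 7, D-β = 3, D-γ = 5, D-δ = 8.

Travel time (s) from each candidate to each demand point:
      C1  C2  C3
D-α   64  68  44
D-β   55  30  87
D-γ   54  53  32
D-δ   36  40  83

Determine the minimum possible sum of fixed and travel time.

Open {D-β, D-γ, D-δ}: assign each demand point to its cheapest open site.
  C1→D-δ 36, C2→D-β 30, C3→D-γ 32
  travel time 98, fixed 16 → total 114.
Compare {D-γ, D-δ}: travel time 108 + fixed 13 = 121.
Compare {D-α, D-β, D-γ, D-δ}: travel time 98 + fixed 23 = 121.
Compare {D-β, D-γ}: travel time 116 + fixed 8 = 124.
All other subsets cost ≥ 121. Minimum total cost: 114.

114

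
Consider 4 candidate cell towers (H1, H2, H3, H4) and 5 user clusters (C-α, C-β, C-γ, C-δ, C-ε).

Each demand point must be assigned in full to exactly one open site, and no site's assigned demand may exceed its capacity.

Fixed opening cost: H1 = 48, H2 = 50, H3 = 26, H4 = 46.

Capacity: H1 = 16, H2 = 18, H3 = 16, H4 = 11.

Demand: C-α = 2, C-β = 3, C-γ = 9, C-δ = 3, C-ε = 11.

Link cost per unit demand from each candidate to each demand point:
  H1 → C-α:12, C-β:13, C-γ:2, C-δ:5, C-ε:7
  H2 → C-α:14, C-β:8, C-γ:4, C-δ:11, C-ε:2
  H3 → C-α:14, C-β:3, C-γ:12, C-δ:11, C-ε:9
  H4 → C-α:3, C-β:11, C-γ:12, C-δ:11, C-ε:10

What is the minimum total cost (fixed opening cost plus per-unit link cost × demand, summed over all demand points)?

Open {H1, H2}; cheapest assignment that respects the capacities:
  H1 (cap 16, load 14): C-α, C-γ, C-δ — cost 2×12 + 9×2 + 3×5 = 57
  H2 (cap 18, load 14): C-β, C-ε — cost 3×8 + 11×2 = 46
  Shipping 103, fixed 98 → total 201.
  Any other capacity-feasible assignment to {H1, H2} ships for at least 103.
Compare {H1, H2, H3}: its best feasible assignment gives total 212.
Compare {H1, H2, H4}: its best feasible assignment gives total 229.
Every other set of open sites that can feasibly serve all demand totals ≥ 212 even under its best assignment. Minimum: 201.

201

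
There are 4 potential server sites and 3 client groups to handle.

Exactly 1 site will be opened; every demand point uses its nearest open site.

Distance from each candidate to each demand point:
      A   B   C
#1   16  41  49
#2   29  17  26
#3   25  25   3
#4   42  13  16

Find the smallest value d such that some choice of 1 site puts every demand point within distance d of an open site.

25

Open {#3}.
  Farthest demand point is A at distance 25 (to #3); all others are ≤ 25.
With {#2} the worst case is 29.
With {#4} the worst case is 42.
No size-1 selection achieves below 25.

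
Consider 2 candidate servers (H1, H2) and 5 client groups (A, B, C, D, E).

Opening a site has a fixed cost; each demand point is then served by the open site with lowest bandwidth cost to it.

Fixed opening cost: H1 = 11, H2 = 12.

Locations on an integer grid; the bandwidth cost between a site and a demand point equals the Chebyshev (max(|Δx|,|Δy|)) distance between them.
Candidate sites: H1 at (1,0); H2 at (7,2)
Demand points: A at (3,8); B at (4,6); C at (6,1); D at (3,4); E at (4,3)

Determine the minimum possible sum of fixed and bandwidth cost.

Open {H2}: assign each demand point to its cheapest open site.
  A→H2 6, B→H2 4, C→H2 1, D→H2 4, E→H2 3
  bandwidth cost 18, fixed 12 → total 30.
Compare {H1}: bandwidth cost 26 + fixed 11 = 37.
Compare {H1, H2}: bandwidth cost 18 + fixed 23 = 41.

30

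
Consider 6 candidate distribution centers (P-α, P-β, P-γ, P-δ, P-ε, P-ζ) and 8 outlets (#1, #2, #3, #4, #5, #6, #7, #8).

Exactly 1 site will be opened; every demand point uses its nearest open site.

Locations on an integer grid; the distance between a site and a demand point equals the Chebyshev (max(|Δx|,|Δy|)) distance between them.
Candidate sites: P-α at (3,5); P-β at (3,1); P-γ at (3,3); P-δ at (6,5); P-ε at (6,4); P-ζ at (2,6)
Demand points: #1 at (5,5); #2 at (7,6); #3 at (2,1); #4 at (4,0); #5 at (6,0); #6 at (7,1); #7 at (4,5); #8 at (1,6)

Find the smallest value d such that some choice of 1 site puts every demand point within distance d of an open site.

4

Open {P-γ}.
  Farthest demand point is #2 at distance 4 (to P-γ); all others are ≤ 4.
With {P-α} the worst case is 5.
With {P-β} the worst case is 5.
No size-1 selection achieves below 4.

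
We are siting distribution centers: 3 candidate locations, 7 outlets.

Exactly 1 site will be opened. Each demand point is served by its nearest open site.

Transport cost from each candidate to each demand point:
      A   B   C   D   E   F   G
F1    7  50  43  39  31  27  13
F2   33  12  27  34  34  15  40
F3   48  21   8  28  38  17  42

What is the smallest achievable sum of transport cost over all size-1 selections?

Open {F2}.
  A→F2 33, B→F2 12, C→F2 27, D→F2 34, E→F2 34, F→F2 15, G→F2 40  ⇒ total 195.
Compare {F3}: total 202.
Compare {F1}: total 210.

195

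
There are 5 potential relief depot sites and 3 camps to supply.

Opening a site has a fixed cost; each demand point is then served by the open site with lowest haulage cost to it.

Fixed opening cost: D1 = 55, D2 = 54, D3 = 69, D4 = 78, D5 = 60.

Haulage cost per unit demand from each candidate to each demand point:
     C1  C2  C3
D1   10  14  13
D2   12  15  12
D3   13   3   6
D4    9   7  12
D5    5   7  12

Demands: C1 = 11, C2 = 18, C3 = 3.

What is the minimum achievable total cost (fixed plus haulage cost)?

Open {D3, D5}: assign each demand point to its cheapest open site.
  C1→D5 11×5=55, C2→D3 18×3=54, C3→D3 3×6=18
  haulage cost 127, fixed 129 → total 256.
Compare {D5}: haulage cost 217 + fixed 60 = 277.
Compare {D3}: haulage cost 215 + fixed 69 = 284.
Compare {D1, D3}: haulage cost 182 + fixed 124 = 306.
All other subsets cost ≥ 277. Minimum total cost: 256.

256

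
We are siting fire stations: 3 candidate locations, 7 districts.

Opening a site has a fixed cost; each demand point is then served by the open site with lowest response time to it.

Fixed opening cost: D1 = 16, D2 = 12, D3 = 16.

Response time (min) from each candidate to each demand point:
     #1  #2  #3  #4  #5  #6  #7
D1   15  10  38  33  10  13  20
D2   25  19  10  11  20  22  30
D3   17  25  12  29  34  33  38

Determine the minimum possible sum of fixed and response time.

117

Open {D1, D2}: assign each demand point to its cheapest open site.
  #1→D1 15, #2→D1 10, #3→D2 10, #4→D2 11, #5→D1 10, #6→D1 13, #7→D1 20
  response time 89, fixed 28 → total 117.
Compare {D1, D2, D3}: response time 89 + fixed 44 = 133.
Compare {D1, D3}: response time 109 + fixed 32 = 141.
Compare {D2}: response time 137 + fixed 12 = 149.
All other subsets cost ≥ 133. Minimum total cost: 117.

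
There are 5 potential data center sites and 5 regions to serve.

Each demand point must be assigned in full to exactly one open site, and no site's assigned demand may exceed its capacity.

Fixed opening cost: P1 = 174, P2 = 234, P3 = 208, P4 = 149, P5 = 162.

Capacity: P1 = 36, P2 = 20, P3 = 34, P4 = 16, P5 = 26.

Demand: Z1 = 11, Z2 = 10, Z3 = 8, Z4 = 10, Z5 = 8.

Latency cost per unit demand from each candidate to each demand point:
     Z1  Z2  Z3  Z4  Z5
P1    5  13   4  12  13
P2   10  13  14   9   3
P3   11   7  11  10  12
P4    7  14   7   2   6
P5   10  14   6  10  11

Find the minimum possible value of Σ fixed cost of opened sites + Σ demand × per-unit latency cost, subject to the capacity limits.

Open {P1, P4}; cheapest assignment that respects the capacities:
  P1 (cap 36, load 31): Z1, Z2, Z4 — cost 11×5 + 10×13 + 10×12 = 305
  P4 (cap 16, load 16): Z3, Z5 — cost 8×7 + 8×6 = 104
  Shipping 409, fixed 323 → total 732.
  Any other capacity-feasible assignment to {P1, P4} ships for at least 409.
Compare {P1, P3}: its best feasible assignment gives total 735.
Compare {P1, P2}: its best feasible assignment gives total 739.
Every other set of open sites that can feasibly serve all demand totals ≥ 735 even under its best assignment. Minimum: 732.

732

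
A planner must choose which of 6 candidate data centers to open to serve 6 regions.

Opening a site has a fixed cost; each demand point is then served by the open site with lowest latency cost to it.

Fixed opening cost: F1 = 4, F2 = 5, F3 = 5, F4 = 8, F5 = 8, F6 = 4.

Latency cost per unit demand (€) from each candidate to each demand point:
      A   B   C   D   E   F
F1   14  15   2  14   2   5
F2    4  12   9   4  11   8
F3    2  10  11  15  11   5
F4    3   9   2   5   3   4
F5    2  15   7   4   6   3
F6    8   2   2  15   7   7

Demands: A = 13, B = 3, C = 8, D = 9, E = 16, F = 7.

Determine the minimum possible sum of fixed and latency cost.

Open {F1, F5, F6}: assign each demand point to its cheapest open site.
  A→F5 13×2=26, B→F6 3×2=6, C→F1 8×2=16, D→F5 9×4=36, E→F1 16×2=32, F→F5 7×3=21
  latency cost 137, fixed 16 → total 153.
Compare {F1, F2, F5, F6}: latency cost 137 + fixed 21 = 158.
Compare {F1, F3, F5, F6}: latency cost 137 + fixed 21 = 158.
Compare {F1, F4, F5, F6}: latency cost 137 + fixed 24 = 161.
All other subsets cost ≥ 158. Minimum total cost: 153.

153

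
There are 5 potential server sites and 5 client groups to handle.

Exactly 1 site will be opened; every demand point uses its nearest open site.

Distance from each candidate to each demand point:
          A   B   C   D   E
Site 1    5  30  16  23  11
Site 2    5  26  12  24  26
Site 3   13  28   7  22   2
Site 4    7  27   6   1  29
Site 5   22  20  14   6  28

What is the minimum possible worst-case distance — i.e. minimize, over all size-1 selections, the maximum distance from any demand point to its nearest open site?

Open {Site 2}.
  Farthest demand point is B at distance 26 (to Site 2); all others are ≤ 26.
With {Site 3} the worst case is 28.
With {Site 5} the worst case is 28.
No size-1 selection achieves below 26.

26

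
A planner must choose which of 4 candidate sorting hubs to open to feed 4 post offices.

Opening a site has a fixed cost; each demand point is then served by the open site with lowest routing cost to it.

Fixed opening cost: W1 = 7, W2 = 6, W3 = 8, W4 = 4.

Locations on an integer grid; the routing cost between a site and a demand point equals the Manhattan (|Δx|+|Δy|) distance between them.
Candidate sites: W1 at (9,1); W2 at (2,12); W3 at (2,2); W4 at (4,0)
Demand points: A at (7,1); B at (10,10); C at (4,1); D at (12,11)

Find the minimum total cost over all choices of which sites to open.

Open {W2, W4}: assign each demand point to its cheapest open site.
  A→W4 4, B→W2 10, C→W4 1, D→W2 11
  routing cost 26, fixed 10 → total 36.
Compare {W1}: routing cost 30 + fixed 7 = 37.
Compare {W1, W4}: routing cost 26 + fixed 11 = 37.
Compare {W1, W2}: routing cost 28 + fixed 13 = 41.
All other subsets cost ≥ 37. Minimum total cost: 36.

36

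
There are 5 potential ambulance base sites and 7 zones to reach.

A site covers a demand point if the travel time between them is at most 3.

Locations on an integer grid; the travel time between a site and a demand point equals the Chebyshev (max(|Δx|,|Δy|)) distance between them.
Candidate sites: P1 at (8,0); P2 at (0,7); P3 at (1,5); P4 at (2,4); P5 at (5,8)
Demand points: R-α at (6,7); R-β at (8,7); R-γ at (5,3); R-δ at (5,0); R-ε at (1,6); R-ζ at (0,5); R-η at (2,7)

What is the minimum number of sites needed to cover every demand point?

Coverage sets (demand points within 3 of each site):
  P1: {R-γ, R-δ}
  P2: {R-ε, R-ζ, R-η}
  P3: {R-ε, R-ζ, R-η}
  P4: {R-γ, R-ε, R-ζ, R-η}
  P5: {R-α, R-β, R-η}
No 2 sites suffice: every size-2 union leaves at least one demand point uncovered.
But {P1, P2, P5} covers everything, so the minimum is 3.

3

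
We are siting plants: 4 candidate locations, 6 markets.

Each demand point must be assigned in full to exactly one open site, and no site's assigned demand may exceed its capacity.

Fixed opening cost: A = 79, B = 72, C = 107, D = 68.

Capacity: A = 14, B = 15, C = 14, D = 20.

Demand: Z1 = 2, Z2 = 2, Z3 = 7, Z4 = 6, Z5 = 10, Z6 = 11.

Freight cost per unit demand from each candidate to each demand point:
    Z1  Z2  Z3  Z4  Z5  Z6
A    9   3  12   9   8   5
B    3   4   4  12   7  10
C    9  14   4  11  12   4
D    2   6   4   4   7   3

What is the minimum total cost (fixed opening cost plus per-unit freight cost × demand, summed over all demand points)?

Open {A, B, D}; cheapest assignment that respects the capacities:
  A (cap 14, load 12): Z2, Z5 — cost 2×3 + 10×8 = 86
  B (cap 15, load 7): Z3 — cost 7×4 = 28
  D (cap 20, load 19): Z1, Z4, Z6 — cost 2×2 + 6×4 + 11×3 = 61
  Shipping 175, fixed 219 → total 394.
  Any other capacity-feasible assignment to {A, B, D} ships for at least 175.
Compare {B, C, D}: its best feasible assignment gives total 414.
Compare {A, C, D}: its best feasible assignment gives total 429.
Every other set of open sites that can feasibly serve all demand totals ≥ 414 even under its best assignment. Minimum: 394.

394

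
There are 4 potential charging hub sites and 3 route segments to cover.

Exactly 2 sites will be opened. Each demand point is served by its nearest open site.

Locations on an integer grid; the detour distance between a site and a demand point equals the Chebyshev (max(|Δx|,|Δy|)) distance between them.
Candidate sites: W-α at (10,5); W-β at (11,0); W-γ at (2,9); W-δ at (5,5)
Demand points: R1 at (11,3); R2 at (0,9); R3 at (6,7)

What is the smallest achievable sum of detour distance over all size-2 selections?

8

Open {W-α, W-γ}.
  R1→W-α 2, R2→W-γ 2, R3→W-α 4  ⇒ total 8.
Compare {W-α, W-δ}: total 9.
Compare {W-β, W-γ}: total 9.
No size-2 selection does better; minimum is 8.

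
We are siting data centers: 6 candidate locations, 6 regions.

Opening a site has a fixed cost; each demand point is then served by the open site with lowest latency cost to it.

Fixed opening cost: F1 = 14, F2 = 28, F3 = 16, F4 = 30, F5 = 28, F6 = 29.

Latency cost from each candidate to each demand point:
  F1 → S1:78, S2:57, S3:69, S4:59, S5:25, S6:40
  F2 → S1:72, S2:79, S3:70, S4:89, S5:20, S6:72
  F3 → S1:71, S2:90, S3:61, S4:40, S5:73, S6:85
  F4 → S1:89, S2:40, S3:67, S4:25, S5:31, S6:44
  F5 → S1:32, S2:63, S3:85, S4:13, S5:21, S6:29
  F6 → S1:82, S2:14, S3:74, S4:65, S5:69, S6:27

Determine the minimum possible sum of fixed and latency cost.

238

Open {F5, F6}: assign each demand point to its cheapest open site.
  S1→F5 32, S2→F6 14, S3→F6 74, S4→F5 13, S5→F5 21, S6→F6 27
  latency cost 181, fixed 57 → total 238.
Compare {F3, F5, F6}: latency cost 168 + fixed 73 = 241.
Compare {F1, F5, F6}: latency cost 176 + fixed 71 = 247.
Compare {F1, F3, F5, F6}: latency cost 168 + fixed 87 = 255.
All other subsets cost ≥ 241. Minimum total cost: 238.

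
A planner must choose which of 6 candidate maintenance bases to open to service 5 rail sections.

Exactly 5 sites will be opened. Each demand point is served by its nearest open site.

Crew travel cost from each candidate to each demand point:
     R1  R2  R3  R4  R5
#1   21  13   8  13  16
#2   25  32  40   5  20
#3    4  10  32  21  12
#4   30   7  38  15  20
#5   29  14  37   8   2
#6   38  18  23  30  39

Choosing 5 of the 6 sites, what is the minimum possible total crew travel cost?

Open {#1, #2, #3, #4, #5}.
  R1→#3 4, R2→#4 7, R3→#1 8, R4→#2 5, R5→#5 2  ⇒ total 26.
Compare {#1, #2, #3, #5, #6}: total 29.
Compare {#1, #3, #4, #5, #6}: total 29.
No size-5 selection does better; minimum is 26.

26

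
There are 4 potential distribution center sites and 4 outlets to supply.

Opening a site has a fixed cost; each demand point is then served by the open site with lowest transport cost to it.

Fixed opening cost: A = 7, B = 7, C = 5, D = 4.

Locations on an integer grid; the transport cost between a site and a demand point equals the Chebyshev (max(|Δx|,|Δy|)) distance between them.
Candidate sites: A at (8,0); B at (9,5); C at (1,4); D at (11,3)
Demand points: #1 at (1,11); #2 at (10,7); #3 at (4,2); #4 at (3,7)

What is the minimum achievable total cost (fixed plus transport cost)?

26

Open {C, D}: assign each demand point to its cheapest open site.
  #1→C 7, #2→D 4, #3→C 3, #4→C 3
  transport cost 17, fixed 9 → total 26.
Compare {C}: transport cost 22 + fixed 5 = 27.
Compare {B, C}: transport cost 15 + fixed 12 = 27.
Compare {B}: transport cost 21 + fixed 7 = 28.
All other subsets cost ≥ 27. Minimum total cost: 26.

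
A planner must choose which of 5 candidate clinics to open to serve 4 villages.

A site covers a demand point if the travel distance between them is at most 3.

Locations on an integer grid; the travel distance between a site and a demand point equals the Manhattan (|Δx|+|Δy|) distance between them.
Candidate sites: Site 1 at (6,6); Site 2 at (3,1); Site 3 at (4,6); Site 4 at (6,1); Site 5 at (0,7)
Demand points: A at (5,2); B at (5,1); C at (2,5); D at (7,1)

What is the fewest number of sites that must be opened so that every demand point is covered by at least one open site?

Coverage sets (demand points within 3 of each site):
  Site 1: {}
  Site 2: {A, B}
  Site 3: {C}
  Site 4: {A, B, D}
  Site 5: {}
No single site covers all 4 demand points.
But {Site 3, Site 4} covers everything, so the minimum is 2.

2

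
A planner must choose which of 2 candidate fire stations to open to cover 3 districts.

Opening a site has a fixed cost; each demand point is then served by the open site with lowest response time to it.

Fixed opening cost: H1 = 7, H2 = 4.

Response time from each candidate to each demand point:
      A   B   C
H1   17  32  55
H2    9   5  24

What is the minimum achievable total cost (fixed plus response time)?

42

Open {H2}: assign each demand point to its cheapest open site.
  A→H2 9, B→H2 5, C→H2 24
  response time 38, fixed 4 → total 42.
Compare {H1, H2}: response time 38 + fixed 11 = 49.
Compare {H1}: response time 104 + fixed 7 = 111.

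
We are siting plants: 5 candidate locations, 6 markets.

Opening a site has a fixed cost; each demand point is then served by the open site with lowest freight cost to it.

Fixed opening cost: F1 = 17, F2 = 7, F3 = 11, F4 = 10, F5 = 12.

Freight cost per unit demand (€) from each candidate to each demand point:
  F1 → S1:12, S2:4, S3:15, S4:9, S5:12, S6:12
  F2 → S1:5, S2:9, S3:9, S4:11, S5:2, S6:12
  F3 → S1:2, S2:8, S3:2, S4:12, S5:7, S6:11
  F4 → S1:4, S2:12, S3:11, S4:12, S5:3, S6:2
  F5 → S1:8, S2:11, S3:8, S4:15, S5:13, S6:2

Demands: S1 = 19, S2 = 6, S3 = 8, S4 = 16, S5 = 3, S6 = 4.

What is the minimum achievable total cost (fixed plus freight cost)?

277

Open {F1, F3, F4}: assign each demand point to its cheapest open site.
  S1→F3 19×2=38, S2→F1 6×4=24, S3→F3 8×2=16, S4→F1 16×9=144, S5→F4 3×3=9, S6→F4 4×2=8
  freight cost 239, fixed 38 → total 277.
Compare {F1, F2, F3, F4}: freight cost 236 + fixed 45 = 281.
Compare {F1, F2, F3, F5}: freight cost 236 + fixed 47 = 283.
Compare {F1, F3, F4, F5}: freight cost 239 + fixed 50 = 289.
All other subsets cost ≥ 281. Minimum total cost: 277.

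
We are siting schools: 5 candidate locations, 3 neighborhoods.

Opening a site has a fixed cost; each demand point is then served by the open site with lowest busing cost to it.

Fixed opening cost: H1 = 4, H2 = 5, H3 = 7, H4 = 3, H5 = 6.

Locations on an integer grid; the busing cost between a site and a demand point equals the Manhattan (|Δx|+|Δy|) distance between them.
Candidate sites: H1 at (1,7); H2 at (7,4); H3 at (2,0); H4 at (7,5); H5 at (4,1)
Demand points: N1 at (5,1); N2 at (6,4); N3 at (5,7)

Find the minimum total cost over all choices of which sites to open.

Open {H4}: assign each demand point to its cheapest open site.
  N1→H4 6, N2→H4 2, N3→H4 4
  busing cost 12, fixed 3 → total 15.
Compare {H2}: busing cost 11 + fixed 5 = 16.
Compare {H4, H5}: busing cost 7 + fixed 9 = 16.
Compare {H2, H4}: busing cost 10 + fixed 8 = 18.
All other subsets cost ≥ 16. Minimum total cost: 15.

15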